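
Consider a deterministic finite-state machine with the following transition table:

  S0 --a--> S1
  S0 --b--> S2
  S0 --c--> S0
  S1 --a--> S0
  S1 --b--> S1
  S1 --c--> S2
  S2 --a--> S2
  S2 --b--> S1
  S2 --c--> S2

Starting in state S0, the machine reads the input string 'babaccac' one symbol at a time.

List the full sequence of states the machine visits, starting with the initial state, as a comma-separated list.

Answer: S0, S2, S2, S1, S0, S0, S0, S1, S2

Derivation:
Start: S0
  read 'b': S0 --b--> S2
  read 'a': S2 --a--> S2
  read 'b': S2 --b--> S1
  read 'a': S1 --a--> S0
  read 'c': S0 --c--> S0
  read 'c': S0 --c--> S0
  read 'a': S0 --a--> S1
  read 'c': S1 --c--> S2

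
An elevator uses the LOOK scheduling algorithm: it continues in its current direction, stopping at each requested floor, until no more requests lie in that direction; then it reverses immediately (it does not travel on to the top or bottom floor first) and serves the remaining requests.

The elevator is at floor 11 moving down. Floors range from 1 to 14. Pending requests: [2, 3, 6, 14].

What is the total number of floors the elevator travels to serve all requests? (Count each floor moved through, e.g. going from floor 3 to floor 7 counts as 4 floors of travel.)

Start at floor 11 moving down, LOOK stop order: [6, 3, 2, 14]
  11 → 6: |6-11| = 5, total = 5
  6 → 3: |3-6| = 3, total = 8
  3 → 2: |2-3| = 1, total = 9
  2 → 14: |14-2| = 12, total = 21

Answer: 21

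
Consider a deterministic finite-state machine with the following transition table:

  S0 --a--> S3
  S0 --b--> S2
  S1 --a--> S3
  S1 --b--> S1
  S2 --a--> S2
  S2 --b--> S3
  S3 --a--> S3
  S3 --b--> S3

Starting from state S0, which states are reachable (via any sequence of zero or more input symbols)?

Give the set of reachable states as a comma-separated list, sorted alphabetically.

Answer: S0, S2, S3

Derivation:
BFS from S0:
  visit S0: S0--a-->S3 (new), S0--b-->S2 (new)
  visit S3: S3--a-->S3 (seen), S3--b-->S3 (seen)
  visit S2: S2--a-->S2 (seen), S2--b-->S3 (seen)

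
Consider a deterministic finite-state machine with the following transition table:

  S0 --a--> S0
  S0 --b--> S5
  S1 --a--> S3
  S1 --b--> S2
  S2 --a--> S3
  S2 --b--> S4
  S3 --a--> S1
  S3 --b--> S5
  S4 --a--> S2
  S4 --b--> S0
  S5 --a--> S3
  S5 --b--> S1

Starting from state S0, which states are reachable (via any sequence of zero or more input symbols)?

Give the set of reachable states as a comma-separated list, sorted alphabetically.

Answer: S0, S1, S2, S3, S4, S5

Derivation:
BFS from S0:
  visit S0: S0--a-->S0 (seen), S0--b-->S5 (new)
  visit S5: S5--a-->S3 (new), S5--b-->S1 (new)
  visit S3: S3--a-->S1 (seen), S3--b-->S5 (seen)
  visit S1: S1--a-->S3 (seen), S1--b-->S2 (new)
  visit S2: S2--a-->S3 (seen), S2--b-->S4 (new)
  visit S4: S4--a-->S2 (seen), S4--b-->S0 (seen)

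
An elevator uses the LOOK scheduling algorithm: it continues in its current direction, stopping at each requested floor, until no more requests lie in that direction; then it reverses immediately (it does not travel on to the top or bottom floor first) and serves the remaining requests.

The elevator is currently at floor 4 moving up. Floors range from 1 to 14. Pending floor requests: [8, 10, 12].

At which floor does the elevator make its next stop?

Current floor: 4, direction: up
Requests above: [8, 10, 12]
Requests below: []
Moving up and requests lie above → nearest above is min([8, 10, 12]) = 8

Answer: 8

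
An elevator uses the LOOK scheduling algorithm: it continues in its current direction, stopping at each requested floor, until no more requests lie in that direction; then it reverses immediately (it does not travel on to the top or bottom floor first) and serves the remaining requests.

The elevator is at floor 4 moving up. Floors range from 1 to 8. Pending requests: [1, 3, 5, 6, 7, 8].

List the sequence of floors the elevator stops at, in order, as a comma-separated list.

Answer: 5, 6, 7, 8, 3, 1

Derivation:
Current: 4, moving UP
Serve above first (ascending): [5, 6, 7, 8]
Then reverse, serve below (descending): [3, 1]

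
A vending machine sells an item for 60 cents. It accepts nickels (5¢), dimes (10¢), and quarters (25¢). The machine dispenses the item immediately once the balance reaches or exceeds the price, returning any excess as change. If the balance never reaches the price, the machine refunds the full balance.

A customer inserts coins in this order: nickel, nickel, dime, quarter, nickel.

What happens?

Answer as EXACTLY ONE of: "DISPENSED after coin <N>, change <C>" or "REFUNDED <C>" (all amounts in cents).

Answer: REFUNDED 50

Derivation:
Price: 60¢
Coin 1 (nickel, 5¢): balance = 5¢
Coin 2 (nickel, 5¢): balance = 10¢
Coin 3 (dime, 10¢): balance = 20¢
Coin 4 (quarter, 25¢): balance = 45¢
Coin 5 (nickel, 5¢): balance = 50¢
All coins inserted, balance 50¢ < price 60¢ → REFUND 50¢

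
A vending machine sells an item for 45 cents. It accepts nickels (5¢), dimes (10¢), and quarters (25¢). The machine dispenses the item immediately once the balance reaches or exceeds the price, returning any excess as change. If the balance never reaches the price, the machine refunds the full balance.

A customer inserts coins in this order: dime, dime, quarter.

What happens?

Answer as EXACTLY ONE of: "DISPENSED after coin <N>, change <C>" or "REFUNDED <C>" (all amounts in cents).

Price: 45¢
Coin 1 (dime, 10¢): balance = 10¢
Coin 2 (dime, 10¢): balance = 20¢
Coin 3 (quarter, 25¢): balance = 45¢
  → balance >= price → DISPENSE, change = 45 - 45 = 0¢

Answer: DISPENSED after coin 3, change 0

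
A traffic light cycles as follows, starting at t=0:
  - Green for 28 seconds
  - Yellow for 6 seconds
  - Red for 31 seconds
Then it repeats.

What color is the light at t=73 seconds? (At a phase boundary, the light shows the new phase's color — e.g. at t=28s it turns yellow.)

Answer: green

Derivation:
Cycle length = 28 + 6 + 31 = 65s
t = 73, phase_t = 73 mod 65 = 8
8 < 28 (green end) → GREEN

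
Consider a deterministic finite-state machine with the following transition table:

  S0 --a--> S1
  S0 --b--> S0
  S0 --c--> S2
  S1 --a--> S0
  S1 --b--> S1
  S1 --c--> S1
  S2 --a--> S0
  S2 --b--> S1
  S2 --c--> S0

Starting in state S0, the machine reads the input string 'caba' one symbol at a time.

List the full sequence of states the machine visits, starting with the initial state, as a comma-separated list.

Start: S0
  read 'c': S0 --c--> S2
  read 'a': S2 --a--> S0
  read 'b': S0 --b--> S0
  read 'a': S0 --a--> S1

Answer: S0, S2, S0, S0, S1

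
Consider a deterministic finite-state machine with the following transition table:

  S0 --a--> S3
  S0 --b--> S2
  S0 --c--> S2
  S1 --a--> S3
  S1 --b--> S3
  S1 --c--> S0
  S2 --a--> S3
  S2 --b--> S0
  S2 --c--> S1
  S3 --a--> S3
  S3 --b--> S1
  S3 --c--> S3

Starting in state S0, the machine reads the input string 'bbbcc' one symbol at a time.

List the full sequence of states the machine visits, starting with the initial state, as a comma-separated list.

Start: S0
  read 'b': S0 --b--> S2
  read 'b': S2 --b--> S0
  read 'b': S0 --b--> S2
  read 'c': S2 --c--> S1
  read 'c': S1 --c--> S0

Answer: S0, S2, S0, S2, S1, S0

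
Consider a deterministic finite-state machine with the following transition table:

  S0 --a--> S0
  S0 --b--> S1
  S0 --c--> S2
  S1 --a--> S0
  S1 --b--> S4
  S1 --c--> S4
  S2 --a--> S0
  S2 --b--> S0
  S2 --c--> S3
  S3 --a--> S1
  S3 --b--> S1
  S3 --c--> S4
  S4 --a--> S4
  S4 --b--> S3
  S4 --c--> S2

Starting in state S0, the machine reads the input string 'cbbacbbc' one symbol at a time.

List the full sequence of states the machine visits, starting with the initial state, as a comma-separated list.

Start: S0
  read 'c': S0 --c--> S2
  read 'b': S2 --b--> S0
  read 'b': S0 --b--> S1
  read 'a': S1 --a--> S0
  read 'c': S0 --c--> S2
  read 'b': S2 --b--> S0
  read 'b': S0 --b--> S1
  read 'c': S1 --c--> S4

Answer: S0, S2, S0, S1, S0, S2, S0, S1, S4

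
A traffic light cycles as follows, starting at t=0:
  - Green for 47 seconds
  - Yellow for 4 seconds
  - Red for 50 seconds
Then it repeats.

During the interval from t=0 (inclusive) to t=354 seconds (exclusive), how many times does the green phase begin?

Cycle = 47+4+50 = 101s
green phase starts at t = k*101 + 0 for k=0,1,2,...
Need k*101+0 < 354 → k < 3.505
k ∈ {0, ..., 3} → 4 starts

Answer: 4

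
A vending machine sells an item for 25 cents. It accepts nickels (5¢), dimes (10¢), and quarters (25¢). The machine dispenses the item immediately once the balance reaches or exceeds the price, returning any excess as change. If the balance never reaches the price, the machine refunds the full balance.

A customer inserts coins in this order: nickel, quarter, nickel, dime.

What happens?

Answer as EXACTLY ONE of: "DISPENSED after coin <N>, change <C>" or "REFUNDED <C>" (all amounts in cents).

Price: 25¢
Coin 1 (nickel, 5¢): balance = 5¢
Coin 2 (quarter, 25¢): balance = 30¢
  → balance >= price → DISPENSE, change = 30 - 25 = 5¢

Answer: DISPENSED after coin 2, change 5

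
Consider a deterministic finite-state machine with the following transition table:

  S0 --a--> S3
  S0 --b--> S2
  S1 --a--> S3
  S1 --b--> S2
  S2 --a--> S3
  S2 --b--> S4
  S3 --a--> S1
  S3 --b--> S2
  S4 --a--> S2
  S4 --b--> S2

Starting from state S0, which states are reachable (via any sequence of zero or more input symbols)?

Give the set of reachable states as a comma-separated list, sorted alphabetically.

BFS from S0:
  visit S0: S0--a-->S3 (new), S0--b-->S2 (new)
  visit S3: S3--a-->S1 (new), S3--b-->S2 (seen)
  visit S2: S2--a-->S3 (seen), S2--b-->S4 (new)
  visit S1: S1--a-->S3 (seen), S1--b-->S2 (seen)
  visit S4: S4--a-->S2 (seen), S4--b-->S2 (seen)

Answer: S0, S1, S2, S3, S4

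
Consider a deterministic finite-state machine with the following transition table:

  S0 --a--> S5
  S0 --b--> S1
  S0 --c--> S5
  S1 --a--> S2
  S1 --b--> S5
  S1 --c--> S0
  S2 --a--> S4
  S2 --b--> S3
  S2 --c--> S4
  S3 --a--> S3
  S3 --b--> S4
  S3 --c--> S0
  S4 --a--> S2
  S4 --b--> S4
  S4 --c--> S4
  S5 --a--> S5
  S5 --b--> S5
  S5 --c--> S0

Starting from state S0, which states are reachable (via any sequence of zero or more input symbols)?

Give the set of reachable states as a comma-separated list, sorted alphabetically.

BFS from S0:
  visit S0: S0--a-->S5 (new), S0--b-->S1 (new), S0--c-->S5 (seen)
  visit S5: S5--a-->S5 (seen), S5--b-->S5 (seen), S5--c-->S0 (seen)
  visit S1: S1--a-->S2 (new), S1--b-->S5 (seen), S1--c-->S0 (seen)
  visit S2: S2--a-->S4 (new), S2--b-->S3 (new), S2--c-->S4 (seen)
  visit S4: S4--a-->S2 (seen), S4--b-->S4 (seen), S4--c-->S4 (seen)
  visit S3: S3--a-->S3 (seen), S3--b-->S4 (seen), S3--c-->S0 (seen)

Answer: S0, S1, S2, S3, S4, S5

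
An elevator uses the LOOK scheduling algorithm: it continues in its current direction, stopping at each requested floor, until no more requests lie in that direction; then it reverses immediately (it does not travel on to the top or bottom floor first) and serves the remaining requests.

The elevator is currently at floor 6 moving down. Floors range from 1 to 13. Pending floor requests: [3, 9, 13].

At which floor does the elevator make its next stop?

Answer: 3

Derivation:
Current floor: 6, direction: down
Requests above: [9, 13]
Requests below: [3]
Moving down and requests lie below → nearest below is max([3]) = 3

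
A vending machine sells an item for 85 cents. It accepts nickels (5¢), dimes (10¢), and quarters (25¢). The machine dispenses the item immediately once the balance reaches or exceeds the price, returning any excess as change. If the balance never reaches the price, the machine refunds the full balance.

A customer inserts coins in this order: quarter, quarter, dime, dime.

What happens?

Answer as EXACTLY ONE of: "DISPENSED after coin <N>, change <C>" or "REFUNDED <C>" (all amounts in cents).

Answer: REFUNDED 70

Derivation:
Price: 85¢
Coin 1 (quarter, 25¢): balance = 25¢
Coin 2 (quarter, 25¢): balance = 50¢
Coin 3 (dime, 10¢): balance = 60¢
Coin 4 (dime, 10¢): balance = 70¢
All coins inserted, balance 70¢ < price 85¢ → REFUND 70¢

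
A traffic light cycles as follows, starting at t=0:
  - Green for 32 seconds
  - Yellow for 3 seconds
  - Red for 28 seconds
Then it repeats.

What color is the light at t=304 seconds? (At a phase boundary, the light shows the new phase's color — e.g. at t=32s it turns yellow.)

Cycle length = 32 + 3 + 28 = 63s
t = 304, phase_t = 304 mod 63 = 52
52 >= 35 → RED

Answer: red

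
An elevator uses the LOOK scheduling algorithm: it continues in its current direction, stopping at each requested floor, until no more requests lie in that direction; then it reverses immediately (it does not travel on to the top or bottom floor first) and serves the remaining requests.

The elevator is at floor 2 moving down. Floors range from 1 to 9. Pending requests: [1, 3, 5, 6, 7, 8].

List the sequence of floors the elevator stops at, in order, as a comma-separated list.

Current: 2, moving DOWN
Serve below first (descending): [1]
Then reverse, serve above (ascending): [3, 5, 6, 7, 8]

Answer: 1, 3, 5, 6, 7, 8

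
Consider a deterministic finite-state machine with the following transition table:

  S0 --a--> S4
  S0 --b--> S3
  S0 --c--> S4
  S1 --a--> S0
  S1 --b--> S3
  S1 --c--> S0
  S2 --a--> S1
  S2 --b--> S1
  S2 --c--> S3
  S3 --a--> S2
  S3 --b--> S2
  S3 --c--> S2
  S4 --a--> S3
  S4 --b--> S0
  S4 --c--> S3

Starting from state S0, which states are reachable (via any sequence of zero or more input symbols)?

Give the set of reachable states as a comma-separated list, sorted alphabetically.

BFS from S0:
  visit S0: S0--a-->S4 (new), S0--b-->S3 (new), S0--c-->S4 (seen)
  visit S4: S4--a-->S3 (seen), S4--b-->S0 (seen), S4--c-->S3 (seen)
  visit S3: S3--a-->S2 (new), S3--b-->S2 (seen), S3--c-->S2 (seen)
  visit S2: S2--a-->S1 (new), S2--b-->S1 (seen), S2--c-->S3 (seen)
  visit S1: S1--a-->S0 (seen), S1--b-->S3 (seen), S1--c-->S0 (seen)

Answer: S0, S1, S2, S3, S4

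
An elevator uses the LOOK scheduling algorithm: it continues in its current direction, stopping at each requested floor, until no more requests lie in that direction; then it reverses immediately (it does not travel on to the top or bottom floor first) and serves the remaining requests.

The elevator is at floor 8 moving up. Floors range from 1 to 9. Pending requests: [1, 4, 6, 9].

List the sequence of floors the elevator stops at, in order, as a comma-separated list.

Current: 8, moving UP
Serve above first (ascending): [9]
Then reverse, serve below (descending): [6, 4, 1]

Answer: 9, 6, 4, 1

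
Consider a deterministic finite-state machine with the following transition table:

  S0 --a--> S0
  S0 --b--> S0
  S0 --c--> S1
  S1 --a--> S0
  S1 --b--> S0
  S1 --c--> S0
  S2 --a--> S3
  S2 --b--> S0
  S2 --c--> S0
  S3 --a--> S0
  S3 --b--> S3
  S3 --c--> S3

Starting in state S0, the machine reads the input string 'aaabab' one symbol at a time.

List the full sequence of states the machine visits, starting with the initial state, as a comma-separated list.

Start: S0
  read 'a': S0 --a--> S0
  read 'a': S0 --a--> S0
  read 'a': S0 --a--> S0
  read 'b': S0 --b--> S0
  read 'a': S0 --a--> S0
  read 'b': S0 --b--> S0

Answer: S0, S0, S0, S0, S0, S0, S0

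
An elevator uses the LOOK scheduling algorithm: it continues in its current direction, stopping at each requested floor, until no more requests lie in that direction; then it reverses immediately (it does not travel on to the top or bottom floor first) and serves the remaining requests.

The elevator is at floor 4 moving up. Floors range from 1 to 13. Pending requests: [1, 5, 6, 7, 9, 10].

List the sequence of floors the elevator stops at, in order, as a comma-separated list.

Current: 4, moving UP
Serve above first (ascending): [5, 6, 7, 9, 10]
Then reverse, serve below (descending): [1]

Answer: 5, 6, 7, 9, 10, 1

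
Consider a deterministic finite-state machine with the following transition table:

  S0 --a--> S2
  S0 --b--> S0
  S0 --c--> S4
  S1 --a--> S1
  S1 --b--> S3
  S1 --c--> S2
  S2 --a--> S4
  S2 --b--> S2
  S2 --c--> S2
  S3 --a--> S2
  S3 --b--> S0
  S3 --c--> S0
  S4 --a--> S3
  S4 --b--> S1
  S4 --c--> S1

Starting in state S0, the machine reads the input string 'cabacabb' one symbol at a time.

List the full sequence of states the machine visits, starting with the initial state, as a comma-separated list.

Answer: S0, S4, S3, S0, S2, S2, S4, S1, S3

Derivation:
Start: S0
  read 'c': S0 --c--> S4
  read 'a': S4 --a--> S3
  read 'b': S3 --b--> S0
  read 'a': S0 --a--> S2
  read 'c': S2 --c--> S2
  read 'a': S2 --a--> S4
  read 'b': S4 --b--> S1
  read 'b': S1 --b--> S3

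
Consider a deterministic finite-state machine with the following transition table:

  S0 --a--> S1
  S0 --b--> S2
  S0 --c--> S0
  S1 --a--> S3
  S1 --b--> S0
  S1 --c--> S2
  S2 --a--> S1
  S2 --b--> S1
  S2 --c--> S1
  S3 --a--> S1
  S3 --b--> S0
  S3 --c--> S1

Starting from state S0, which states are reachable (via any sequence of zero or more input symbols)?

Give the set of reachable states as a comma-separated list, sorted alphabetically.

BFS from S0:
  visit S0: S0--a-->S1 (new), S0--b-->S2 (new), S0--c-->S0 (seen)
  visit S1: S1--a-->S3 (new), S1--b-->S0 (seen), S1--c-->S2 (seen)
  visit S2: S2--a-->S1 (seen), S2--b-->S1 (seen), S2--c-->S1 (seen)
  visit S3: S3--a-->S1 (seen), S3--b-->S0 (seen), S3--c-->S1 (seen)

Answer: S0, S1, S2, S3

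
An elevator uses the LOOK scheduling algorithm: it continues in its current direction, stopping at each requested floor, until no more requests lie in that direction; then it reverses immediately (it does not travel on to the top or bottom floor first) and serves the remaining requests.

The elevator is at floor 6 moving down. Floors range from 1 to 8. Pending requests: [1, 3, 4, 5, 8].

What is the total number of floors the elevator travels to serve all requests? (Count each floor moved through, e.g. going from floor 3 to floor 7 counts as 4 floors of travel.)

Answer: 12

Derivation:
Start at floor 6 moving down, LOOK stop order: [5, 4, 3, 1, 8]
  6 → 5: |5-6| = 1, total = 1
  5 → 4: |4-5| = 1, total = 2
  4 → 3: |3-4| = 1, total = 3
  3 → 1: |1-3| = 2, total = 5
  1 → 8: |8-1| = 7, total = 12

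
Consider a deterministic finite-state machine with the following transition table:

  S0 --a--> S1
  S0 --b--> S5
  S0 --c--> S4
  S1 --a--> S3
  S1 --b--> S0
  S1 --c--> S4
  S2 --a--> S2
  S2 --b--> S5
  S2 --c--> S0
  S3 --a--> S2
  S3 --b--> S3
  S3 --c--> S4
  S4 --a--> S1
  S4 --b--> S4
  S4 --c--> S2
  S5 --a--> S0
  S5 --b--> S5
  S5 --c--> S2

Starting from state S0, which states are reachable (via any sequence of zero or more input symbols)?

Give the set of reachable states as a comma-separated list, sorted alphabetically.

BFS from S0:
  visit S0: S0--a-->S1 (new), S0--b-->S5 (new), S0--c-->S4 (new)
  visit S1: S1--a-->S3 (new), S1--b-->S0 (seen), S1--c-->S4 (seen)
  visit S5: S5--a-->S0 (seen), S5--b-->S5 (seen), S5--c-->S2 (new)
  visit S4: S4--a-->S1 (seen), S4--b-->S4 (seen), S4--c-->S2 (seen)
  visit S3: S3--a-->S2 (seen), S3--b-->S3 (seen), S3--c-->S4 (seen)
  visit S2: S2--a-->S2 (seen), S2--b-->S5 (seen), S2--c-->S0 (seen)

Answer: S0, S1, S2, S3, S4, S5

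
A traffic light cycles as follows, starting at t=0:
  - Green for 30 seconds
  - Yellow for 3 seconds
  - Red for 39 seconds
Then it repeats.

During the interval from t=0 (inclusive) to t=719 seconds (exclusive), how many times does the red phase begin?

Answer: 10

Derivation:
Cycle = 30+3+39 = 72s
red phase starts at t = k*72 + 33 for k=0,1,2,...
Need k*72+33 < 719 → k < 9.528
k ∈ {0, ..., 9} → 10 starts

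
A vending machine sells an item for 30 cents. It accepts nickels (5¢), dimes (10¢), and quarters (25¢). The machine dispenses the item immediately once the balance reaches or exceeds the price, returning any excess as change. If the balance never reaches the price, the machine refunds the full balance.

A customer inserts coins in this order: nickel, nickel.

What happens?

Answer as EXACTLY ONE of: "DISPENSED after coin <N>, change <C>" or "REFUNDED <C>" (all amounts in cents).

Price: 30¢
Coin 1 (nickel, 5¢): balance = 5¢
Coin 2 (nickel, 5¢): balance = 10¢
All coins inserted, balance 10¢ < price 30¢ → REFUND 10¢

Answer: REFUNDED 10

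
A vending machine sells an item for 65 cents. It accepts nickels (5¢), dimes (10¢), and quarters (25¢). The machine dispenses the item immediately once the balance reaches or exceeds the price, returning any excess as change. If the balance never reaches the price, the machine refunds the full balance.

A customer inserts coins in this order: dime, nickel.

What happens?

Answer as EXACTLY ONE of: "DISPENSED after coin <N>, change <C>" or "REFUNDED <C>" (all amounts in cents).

Price: 65¢
Coin 1 (dime, 10¢): balance = 10¢
Coin 2 (nickel, 5¢): balance = 15¢
All coins inserted, balance 15¢ < price 65¢ → REFUND 15¢

Answer: REFUNDED 15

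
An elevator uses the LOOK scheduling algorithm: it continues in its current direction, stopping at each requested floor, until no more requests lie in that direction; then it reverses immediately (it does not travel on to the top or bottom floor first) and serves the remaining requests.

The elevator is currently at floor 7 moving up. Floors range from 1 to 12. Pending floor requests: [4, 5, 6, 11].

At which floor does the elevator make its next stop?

Current floor: 7, direction: up
Requests above: [11]
Requests below: [4, 5, 6]
Moving up and requests lie above → nearest above is min([11]) = 11

Answer: 11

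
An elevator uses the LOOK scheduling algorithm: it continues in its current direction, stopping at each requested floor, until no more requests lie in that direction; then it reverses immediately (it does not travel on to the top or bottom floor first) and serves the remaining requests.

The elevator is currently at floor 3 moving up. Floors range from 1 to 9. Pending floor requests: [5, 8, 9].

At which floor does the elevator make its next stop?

Current floor: 3, direction: up
Requests above: [5, 8, 9]
Requests below: []
Moving up and requests lie above → nearest above is min([5, 8, 9]) = 5

Answer: 5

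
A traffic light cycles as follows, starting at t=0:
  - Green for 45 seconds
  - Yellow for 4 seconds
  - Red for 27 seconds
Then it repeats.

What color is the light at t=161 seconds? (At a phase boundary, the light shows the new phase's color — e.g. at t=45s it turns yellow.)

Answer: green

Derivation:
Cycle length = 45 + 4 + 27 = 76s
t = 161, phase_t = 161 mod 76 = 9
9 < 45 (green end) → GREEN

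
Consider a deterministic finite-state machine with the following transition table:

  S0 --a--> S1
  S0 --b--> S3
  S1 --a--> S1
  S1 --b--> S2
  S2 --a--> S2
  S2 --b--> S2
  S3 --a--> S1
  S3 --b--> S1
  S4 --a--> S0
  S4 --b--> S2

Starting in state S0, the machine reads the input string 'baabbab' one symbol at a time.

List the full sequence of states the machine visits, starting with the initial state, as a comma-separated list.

Answer: S0, S3, S1, S1, S2, S2, S2, S2

Derivation:
Start: S0
  read 'b': S0 --b--> S3
  read 'a': S3 --a--> S1
  read 'a': S1 --a--> S1
  read 'b': S1 --b--> S2
  read 'b': S2 --b--> S2
  read 'a': S2 --a--> S2
  read 'b': S2 --b--> S2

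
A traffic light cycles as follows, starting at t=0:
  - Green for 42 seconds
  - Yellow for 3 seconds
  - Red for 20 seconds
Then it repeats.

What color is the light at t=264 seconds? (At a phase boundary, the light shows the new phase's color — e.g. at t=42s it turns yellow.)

Cycle length = 42 + 3 + 20 = 65s
t = 264, phase_t = 264 mod 65 = 4
4 < 42 (green end) → GREEN

Answer: green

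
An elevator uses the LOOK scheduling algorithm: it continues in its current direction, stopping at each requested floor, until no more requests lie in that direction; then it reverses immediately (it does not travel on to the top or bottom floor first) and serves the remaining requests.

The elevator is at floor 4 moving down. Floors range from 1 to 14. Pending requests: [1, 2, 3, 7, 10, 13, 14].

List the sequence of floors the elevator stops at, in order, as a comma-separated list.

Answer: 3, 2, 1, 7, 10, 13, 14

Derivation:
Current: 4, moving DOWN
Serve below first (descending): [3, 2, 1]
Then reverse, serve above (ascending): [7, 10, 13, 14]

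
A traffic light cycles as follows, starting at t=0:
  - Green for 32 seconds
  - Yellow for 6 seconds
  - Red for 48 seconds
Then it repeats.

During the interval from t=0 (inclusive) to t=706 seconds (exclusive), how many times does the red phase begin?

Cycle = 32+6+48 = 86s
red phase starts at t = k*86 + 38 for k=0,1,2,...
Need k*86+38 < 706 → k < 7.767
k ∈ {0, ..., 7} → 8 starts

Answer: 8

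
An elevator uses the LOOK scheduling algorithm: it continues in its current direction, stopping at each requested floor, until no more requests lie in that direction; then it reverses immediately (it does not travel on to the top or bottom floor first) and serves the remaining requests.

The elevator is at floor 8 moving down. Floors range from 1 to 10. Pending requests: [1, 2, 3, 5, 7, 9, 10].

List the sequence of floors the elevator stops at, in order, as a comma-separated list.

Answer: 7, 5, 3, 2, 1, 9, 10

Derivation:
Current: 8, moving DOWN
Serve below first (descending): [7, 5, 3, 2, 1]
Then reverse, serve above (ascending): [9, 10]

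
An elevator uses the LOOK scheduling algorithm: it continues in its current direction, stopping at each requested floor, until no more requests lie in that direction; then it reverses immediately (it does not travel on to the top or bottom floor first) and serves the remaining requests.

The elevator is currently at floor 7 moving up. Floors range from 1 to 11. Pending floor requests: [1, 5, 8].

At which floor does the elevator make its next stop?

Current floor: 7, direction: up
Requests above: [8]
Requests below: [1, 5]
Moving up and requests lie above → nearest above is min([8]) = 8

Answer: 8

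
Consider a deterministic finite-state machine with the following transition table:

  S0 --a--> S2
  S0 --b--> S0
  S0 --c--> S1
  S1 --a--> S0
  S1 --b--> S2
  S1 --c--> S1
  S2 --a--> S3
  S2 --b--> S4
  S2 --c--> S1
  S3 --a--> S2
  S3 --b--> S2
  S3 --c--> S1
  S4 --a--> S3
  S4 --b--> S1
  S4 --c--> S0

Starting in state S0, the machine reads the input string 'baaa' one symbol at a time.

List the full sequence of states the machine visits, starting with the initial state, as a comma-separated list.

Start: S0
  read 'b': S0 --b--> S0
  read 'a': S0 --a--> S2
  read 'a': S2 --a--> S3
  read 'a': S3 --a--> S2

Answer: S0, S0, S2, S3, S2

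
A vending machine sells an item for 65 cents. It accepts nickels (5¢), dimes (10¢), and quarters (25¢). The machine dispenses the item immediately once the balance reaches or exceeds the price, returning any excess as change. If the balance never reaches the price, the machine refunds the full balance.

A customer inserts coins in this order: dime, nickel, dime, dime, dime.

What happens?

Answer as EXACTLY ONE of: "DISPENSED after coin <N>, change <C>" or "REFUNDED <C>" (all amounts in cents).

Answer: REFUNDED 45

Derivation:
Price: 65¢
Coin 1 (dime, 10¢): balance = 10¢
Coin 2 (nickel, 5¢): balance = 15¢
Coin 3 (dime, 10¢): balance = 25¢
Coin 4 (dime, 10¢): balance = 35¢
Coin 5 (dime, 10¢): balance = 45¢
All coins inserted, balance 45¢ < price 65¢ → REFUND 45¢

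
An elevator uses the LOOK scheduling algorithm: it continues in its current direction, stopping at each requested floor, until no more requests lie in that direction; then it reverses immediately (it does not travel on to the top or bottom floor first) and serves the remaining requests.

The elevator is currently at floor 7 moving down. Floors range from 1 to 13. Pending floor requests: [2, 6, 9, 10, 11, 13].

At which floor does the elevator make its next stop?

Current floor: 7, direction: down
Requests above: [9, 10, 11, 13]
Requests below: [2, 6]
Moving down and requests lie below → nearest below is max([2, 6]) = 6

Answer: 6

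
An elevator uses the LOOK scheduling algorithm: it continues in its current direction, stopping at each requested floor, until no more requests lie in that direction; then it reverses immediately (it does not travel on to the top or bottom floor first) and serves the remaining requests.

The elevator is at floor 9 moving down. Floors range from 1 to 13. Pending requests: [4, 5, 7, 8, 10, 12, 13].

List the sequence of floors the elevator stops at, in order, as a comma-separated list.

Answer: 8, 7, 5, 4, 10, 12, 13

Derivation:
Current: 9, moving DOWN
Serve below first (descending): [8, 7, 5, 4]
Then reverse, serve above (ascending): [10, 12, 13]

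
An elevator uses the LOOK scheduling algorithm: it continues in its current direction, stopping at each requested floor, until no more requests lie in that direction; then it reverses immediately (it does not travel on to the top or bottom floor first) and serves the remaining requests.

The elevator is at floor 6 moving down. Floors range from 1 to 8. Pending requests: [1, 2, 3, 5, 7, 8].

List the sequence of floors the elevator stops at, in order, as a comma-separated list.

Current: 6, moving DOWN
Serve below first (descending): [5, 3, 2, 1]
Then reverse, serve above (ascending): [7, 8]

Answer: 5, 3, 2, 1, 7, 8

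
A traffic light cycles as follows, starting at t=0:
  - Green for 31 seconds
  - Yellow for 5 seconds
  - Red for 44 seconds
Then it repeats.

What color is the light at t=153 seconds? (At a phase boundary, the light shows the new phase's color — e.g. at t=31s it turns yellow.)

Cycle length = 31 + 5 + 44 = 80s
t = 153, phase_t = 153 mod 80 = 73
73 >= 36 → RED

Answer: red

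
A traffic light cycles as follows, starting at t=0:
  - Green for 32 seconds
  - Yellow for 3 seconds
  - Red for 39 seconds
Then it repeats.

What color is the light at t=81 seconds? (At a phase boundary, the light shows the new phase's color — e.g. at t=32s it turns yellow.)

Cycle length = 32 + 3 + 39 = 74s
t = 81, phase_t = 81 mod 74 = 7
7 < 32 (green end) → GREEN

Answer: green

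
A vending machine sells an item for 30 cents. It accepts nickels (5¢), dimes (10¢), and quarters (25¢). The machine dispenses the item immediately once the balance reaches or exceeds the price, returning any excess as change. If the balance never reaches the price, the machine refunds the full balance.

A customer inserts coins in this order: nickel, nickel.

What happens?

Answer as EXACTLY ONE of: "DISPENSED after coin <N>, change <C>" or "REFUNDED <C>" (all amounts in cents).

Answer: REFUNDED 10

Derivation:
Price: 30¢
Coin 1 (nickel, 5¢): balance = 5¢
Coin 2 (nickel, 5¢): balance = 10¢
All coins inserted, balance 10¢ < price 30¢ → REFUND 10¢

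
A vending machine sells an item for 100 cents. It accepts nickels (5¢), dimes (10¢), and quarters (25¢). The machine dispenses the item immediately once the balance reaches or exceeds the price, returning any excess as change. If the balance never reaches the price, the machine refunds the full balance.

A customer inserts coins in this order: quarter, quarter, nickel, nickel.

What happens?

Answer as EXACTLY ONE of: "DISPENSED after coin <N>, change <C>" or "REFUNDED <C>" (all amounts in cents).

Answer: REFUNDED 60

Derivation:
Price: 100¢
Coin 1 (quarter, 25¢): balance = 25¢
Coin 2 (quarter, 25¢): balance = 50¢
Coin 3 (nickel, 5¢): balance = 55¢
Coin 4 (nickel, 5¢): balance = 60¢
All coins inserted, balance 60¢ < price 100¢ → REFUND 60¢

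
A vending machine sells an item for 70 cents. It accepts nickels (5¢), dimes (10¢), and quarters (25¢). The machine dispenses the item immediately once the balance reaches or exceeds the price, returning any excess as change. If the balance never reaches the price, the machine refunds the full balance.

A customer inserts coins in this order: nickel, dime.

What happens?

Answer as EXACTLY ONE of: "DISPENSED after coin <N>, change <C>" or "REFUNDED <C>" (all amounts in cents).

Price: 70¢
Coin 1 (nickel, 5¢): balance = 5¢
Coin 2 (dime, 10¢): balance = 15¢
All coins inserted, balance 15¢ < price 70¢ → REFUND 15¢

Answer: REFUNDED 15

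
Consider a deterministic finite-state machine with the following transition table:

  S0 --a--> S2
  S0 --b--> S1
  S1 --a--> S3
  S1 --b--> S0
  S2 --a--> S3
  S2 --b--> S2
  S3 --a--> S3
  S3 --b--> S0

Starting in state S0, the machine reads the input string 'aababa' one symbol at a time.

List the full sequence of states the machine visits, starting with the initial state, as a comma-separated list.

Start: S0
  read 'a': S0 --a--> S2
  read 'a': S2 --a--> S3
  read 'b': S3 --b--> S0
  read 'a': S0 --a--> S2
  read 'b': S2 --b--> S2
  read 'a': S2 --a--> S3

Answer: S0, S2, S3, S0, S2, S2, S3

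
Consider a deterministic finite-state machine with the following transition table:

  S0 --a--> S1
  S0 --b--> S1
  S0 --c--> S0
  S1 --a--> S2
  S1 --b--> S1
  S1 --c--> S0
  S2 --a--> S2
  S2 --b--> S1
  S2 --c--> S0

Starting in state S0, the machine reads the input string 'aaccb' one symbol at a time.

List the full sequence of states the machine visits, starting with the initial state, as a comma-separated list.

Answer: S0, S1, S2, S0, S0, S1

Derivation:
Start: S0
  read 'a': S0 --a--> S1
  read 'a': S1 --a--> S2
  read 'c': S2 --c--> S0
  read 'c': S0 --c--> S0
  read 'b': S0 --b--> S1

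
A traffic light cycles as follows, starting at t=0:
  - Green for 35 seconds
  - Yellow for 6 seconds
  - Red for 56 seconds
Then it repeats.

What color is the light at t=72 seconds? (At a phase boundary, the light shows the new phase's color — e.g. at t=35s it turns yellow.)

Answer: red

Derivation:
Cycle length = 35 + 6 + 56 = 97s
t = 72, phase_t = 72 mod 97 = 72
72 >= 41 → RED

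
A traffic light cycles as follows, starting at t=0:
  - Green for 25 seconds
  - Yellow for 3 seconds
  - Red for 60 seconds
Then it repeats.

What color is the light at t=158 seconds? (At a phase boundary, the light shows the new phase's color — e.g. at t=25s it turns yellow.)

Cycle length = 25 + 3 + 60 = 88s
t = 158, phase_t = 158 mod 88 = 70
70 >= 28 → RED

Answer: red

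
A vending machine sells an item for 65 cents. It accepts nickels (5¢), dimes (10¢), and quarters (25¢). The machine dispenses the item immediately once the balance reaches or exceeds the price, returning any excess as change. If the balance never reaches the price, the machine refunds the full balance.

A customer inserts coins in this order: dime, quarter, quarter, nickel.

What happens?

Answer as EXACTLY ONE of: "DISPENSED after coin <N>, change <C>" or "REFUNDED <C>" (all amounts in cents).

Price: 65¢
Coin 1 (dime, 10¢): balance = 10¢
Coin 2 (quarter, 25¢): balance = 35¢
Coin 3 (quarter, 25¢): balance = 60¢
Coin 4 (nickel, 5¢): balance = 65¢
  → balance >= price → DISPENSE, change = 65 - 65 = 0¢

Answer: DISPENSED after coin 4, change 0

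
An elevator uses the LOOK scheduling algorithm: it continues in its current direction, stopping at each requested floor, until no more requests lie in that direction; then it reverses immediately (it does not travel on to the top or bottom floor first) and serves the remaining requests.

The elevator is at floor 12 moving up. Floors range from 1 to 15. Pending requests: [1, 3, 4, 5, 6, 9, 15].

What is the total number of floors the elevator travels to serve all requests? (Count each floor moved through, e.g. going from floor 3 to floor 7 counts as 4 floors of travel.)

Start at floor 12 moving up, LOOK stop order: [15, 9, 6, 5, 4, 3, 1]
  12 → 15: |15-12| = 3, total = 3
  15 → 9: |9-15| = 6, total = 9
  9 → 6: |6-9| = 3, total = 12
  6 → 5: |5-6| = 1, total = 13
  5 → 4: |4-5| = 1, total = 14
  4 → 3: |3-4| = 1, total = 15
  3 → 1: |1-3| = 2, total = 17

Answer: 17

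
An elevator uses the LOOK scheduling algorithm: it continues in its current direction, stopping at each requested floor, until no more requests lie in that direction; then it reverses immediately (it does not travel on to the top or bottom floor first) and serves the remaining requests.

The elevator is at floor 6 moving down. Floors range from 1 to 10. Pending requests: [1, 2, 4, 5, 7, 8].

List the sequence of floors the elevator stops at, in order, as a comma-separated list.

Current: 6, moving DOWN
Serve below first (descending): [5, 4, 2, 1]
Then reverse, serve above (ascending): [7, 8]

Answer: 5, 4, 2, 1, 7, 8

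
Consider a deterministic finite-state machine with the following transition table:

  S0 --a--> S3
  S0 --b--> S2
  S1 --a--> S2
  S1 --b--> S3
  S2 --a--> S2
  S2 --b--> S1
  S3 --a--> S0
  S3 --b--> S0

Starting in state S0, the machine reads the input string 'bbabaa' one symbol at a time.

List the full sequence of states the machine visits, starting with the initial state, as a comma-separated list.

Answer: S0, S2, S1, S2, S1, S2, S2

Derivation:
Start: S0
  read 'b': S0 --b--> S2
  read 'b': S2 --b--> S1
  read 'a': S1 --a--> S2
  read 'b': S2 --b--> S1
  read 'a': S1 --a--> S2
  read 'a': S2 --a--> S2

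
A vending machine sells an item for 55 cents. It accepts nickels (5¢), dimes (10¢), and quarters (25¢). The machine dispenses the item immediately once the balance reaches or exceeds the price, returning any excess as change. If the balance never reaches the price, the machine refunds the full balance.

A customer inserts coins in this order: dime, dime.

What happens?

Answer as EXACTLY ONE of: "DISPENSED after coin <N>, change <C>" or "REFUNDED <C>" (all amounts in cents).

Price: 55¢
Coin 1 (dime, 10¢): balance = 10¢
Coin 2 (dime, 10¢): balance = 20¢
All coins inserted, balance 20¢ < price 55¢ → REFUND 20¢

Answer: REFUNDED 20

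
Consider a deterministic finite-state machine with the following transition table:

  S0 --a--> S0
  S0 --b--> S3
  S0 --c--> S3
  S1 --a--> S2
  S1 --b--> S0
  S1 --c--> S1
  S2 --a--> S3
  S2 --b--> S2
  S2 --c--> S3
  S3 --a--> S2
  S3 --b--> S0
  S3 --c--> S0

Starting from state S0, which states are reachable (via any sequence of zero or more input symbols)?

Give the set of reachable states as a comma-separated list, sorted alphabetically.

BFS from S0:
  visit S0: S0--a-->S0 (seen), S0--b-->S3 (new), S0--c-->S3 (seen)
  visit S3: S3--a-->S2 (new), S3--b-->S0 (seen), S3--c-->S0 (seen)
  visit S2: S2--a-->S3 (seen), S2--b-->S2 (seen), S2--c-->S3 (seen)

Answer: S0, S2, S3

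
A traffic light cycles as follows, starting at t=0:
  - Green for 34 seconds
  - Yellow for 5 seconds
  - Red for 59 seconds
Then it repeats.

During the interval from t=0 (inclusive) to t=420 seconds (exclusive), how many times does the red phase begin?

Cycle = 34+5+59 = 98s
red phase starts at t = k*98 + 39 for k=0,1,2,...
Need k*98+39 < 420 → k < 3.888
k ∈ {0, ..., 3} → 4 starts

Answer: 4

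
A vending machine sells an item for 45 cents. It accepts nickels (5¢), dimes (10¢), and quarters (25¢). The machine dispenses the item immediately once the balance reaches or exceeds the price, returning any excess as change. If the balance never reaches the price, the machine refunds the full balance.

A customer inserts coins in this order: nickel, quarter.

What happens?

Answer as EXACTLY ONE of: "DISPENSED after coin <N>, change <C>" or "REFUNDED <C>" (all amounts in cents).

Price: 45¢
Coin 1 (nickel, 5¢): balance = 5¢
Coin 2 (quarter, 25¢): balance = 30¢
All coins inserted, balance 30¢ < price 45¢ → REFUND 30¢

Answer: REFUNDED 30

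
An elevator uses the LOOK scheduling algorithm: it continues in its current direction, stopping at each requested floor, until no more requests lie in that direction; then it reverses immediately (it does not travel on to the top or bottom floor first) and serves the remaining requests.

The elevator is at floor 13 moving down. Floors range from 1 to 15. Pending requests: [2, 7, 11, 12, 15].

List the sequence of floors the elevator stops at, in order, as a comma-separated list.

Current: 13, moving DOWN
Serve below first (descending): [12, 11, 7, 2]
Then reverse, serve above (ascending): [15]

Answer: 12, 11, 7, 2, 15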